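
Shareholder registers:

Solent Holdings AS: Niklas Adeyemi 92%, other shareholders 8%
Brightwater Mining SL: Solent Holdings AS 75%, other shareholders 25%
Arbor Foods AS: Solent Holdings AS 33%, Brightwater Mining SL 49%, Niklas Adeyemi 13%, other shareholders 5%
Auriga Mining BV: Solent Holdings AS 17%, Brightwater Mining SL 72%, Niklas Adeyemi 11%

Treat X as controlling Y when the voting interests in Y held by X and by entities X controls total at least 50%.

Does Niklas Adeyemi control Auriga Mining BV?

Niklas holds 92% of Solent, so Niklas controls Solent.
Solent holds 75% of Brightwater, so Niklas controls Brightwater.
Solent and Brightwater and Niklas together hold 17% + 72% + 11% = 100% of Auriga, so Niklas controls Auriga.

Yes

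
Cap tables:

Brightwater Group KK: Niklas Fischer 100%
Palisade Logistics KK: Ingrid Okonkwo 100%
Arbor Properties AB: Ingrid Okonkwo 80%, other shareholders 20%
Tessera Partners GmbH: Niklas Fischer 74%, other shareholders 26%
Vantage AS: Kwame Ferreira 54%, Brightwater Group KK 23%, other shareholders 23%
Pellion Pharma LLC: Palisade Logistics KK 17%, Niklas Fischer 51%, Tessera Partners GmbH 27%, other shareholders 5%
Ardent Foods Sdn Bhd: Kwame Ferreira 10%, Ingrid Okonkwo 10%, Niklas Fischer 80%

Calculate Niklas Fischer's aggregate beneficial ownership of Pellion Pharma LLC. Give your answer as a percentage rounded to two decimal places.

70.98%

Niklas reaches Pellion along 2 paths.
Direct stake: 51% = 51%.
Via Tessera: 74% × 27% = 19.98%.
Total: 51% + 19.98% = 70.98%.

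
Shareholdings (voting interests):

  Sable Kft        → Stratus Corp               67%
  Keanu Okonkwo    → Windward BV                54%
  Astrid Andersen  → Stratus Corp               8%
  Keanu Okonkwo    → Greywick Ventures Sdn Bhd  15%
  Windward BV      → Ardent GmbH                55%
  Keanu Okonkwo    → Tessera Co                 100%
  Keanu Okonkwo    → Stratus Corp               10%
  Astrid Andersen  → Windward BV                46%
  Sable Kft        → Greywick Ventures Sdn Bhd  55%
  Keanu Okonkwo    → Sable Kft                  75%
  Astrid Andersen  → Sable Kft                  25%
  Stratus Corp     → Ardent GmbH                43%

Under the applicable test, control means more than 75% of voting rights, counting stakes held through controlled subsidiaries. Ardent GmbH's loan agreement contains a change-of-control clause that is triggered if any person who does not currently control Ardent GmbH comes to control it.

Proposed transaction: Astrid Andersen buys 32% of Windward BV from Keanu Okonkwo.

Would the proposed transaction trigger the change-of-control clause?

The purchase adds only to Astrid's holdings (Keanu's stake shrinks), so Astrid is the only person who could newly come to control Ardent.
Astrid's largest direct stake is 46% in Windward, which does not meet the threshold, so Astrid controls no company.
Neither Astrid nor any entity Astrid controls holds any voting interest in Ardent.
So before the transaction, Astrid does not control Ardent.
After the purchase, Astrid's direct stake in Windward rises to 46% + 32% = 78%, and Keanu's stake falls to 22%.
Astrid holds 78% of Windward, so Astrid controls Windward.
After the transaction, Astrid's side holds 55% of Ardent, not > 75%, so Astrid still does not control Ardent.
No new person acquires control, so the clause is not triggered.

No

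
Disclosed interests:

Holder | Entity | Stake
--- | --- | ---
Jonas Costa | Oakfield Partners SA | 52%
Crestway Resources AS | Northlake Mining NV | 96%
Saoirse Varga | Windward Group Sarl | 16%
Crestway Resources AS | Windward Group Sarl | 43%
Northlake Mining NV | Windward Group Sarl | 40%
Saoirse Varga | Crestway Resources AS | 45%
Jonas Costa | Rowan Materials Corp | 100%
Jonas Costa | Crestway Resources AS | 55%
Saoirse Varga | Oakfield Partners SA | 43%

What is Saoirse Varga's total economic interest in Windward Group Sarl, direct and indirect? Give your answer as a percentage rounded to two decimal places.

52.63%

Saoirse reaches Windward along 3 paths.
Via Crestway → Northlake: 45% × 96% × 40% = 17.28%.
Via Crestway: 45% × 43% = 19.35%.
Direct stake: 16% = 16%.
Total: 17.28% + 19.35% + 16% = 52.63%.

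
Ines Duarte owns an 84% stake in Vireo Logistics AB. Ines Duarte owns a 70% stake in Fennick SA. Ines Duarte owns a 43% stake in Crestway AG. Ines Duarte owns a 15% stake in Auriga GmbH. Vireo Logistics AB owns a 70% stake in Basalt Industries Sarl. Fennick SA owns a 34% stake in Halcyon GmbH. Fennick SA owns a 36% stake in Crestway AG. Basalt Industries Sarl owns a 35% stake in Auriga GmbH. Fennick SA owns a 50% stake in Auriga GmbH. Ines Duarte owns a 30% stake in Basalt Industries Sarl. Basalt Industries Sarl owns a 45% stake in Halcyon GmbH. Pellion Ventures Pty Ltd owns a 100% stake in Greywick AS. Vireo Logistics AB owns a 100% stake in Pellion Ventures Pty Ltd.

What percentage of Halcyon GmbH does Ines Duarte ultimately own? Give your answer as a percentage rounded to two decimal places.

Ines reaches Halcyon along 3 paths.
Via Fennick: 70% × 34% = 23.8%.
Via Vireo → Basalt: 84% × 70% × 45% = 26.46%.
Via Basalt: 30% × 45% = 13.5%.
Total: 23.8% + 26.46% + 13.5% = 63.76%.

63.76%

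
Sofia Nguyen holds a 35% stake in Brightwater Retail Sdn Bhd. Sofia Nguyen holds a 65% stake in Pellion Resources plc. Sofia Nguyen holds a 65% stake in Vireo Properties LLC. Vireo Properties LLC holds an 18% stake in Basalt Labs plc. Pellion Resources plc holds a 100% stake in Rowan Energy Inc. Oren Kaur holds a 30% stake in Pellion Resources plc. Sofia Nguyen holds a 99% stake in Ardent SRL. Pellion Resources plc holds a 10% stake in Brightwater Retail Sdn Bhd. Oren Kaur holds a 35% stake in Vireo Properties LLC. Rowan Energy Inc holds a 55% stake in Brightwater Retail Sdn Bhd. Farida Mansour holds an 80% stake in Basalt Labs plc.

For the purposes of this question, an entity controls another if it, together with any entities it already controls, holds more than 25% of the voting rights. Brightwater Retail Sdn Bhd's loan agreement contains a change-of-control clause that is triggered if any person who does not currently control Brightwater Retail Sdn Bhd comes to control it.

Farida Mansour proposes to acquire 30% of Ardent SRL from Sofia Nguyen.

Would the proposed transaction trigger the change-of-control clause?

The purchase adds only to Farida's holdings (Sofia's stake shrinks), so Farida is the only person who could newly come to control Brightwater.
Farida holds 80% of Basalt, so Farida controls Basalt.
Neither Farida nor any entity Farida controls holds any voting interest in Brightwater.
So before the transaction, Farida does not control Brightwater.
After the purchase, Farida holds 30% of Ardent directly, and Sofia's stake falls to 69%.
Farida holds 30% of Ardent, so Farida controls Ardent.
After the transaction, neither Farida nor any entity Farida controls holds a voting interest in Brightwater, so Farida still does not control it.
No new person acquires control, so the clause is not triggered.

No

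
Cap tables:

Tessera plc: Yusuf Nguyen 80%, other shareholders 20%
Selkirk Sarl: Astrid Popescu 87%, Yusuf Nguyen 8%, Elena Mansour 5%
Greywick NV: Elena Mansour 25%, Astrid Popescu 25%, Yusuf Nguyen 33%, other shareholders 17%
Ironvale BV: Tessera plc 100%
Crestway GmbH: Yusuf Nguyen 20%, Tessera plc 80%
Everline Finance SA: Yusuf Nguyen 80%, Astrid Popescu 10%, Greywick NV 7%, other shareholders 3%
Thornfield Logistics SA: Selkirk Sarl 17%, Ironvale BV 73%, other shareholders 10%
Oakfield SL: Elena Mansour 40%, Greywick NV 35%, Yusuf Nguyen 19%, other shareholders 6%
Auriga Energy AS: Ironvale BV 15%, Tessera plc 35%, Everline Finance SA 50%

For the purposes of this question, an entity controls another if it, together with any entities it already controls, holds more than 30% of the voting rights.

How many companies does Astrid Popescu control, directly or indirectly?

1

Astrid holds 87% of Selkirk, so Astrid controls Selkirk.
No other company's threshold is met.
Astrid controls 1 company.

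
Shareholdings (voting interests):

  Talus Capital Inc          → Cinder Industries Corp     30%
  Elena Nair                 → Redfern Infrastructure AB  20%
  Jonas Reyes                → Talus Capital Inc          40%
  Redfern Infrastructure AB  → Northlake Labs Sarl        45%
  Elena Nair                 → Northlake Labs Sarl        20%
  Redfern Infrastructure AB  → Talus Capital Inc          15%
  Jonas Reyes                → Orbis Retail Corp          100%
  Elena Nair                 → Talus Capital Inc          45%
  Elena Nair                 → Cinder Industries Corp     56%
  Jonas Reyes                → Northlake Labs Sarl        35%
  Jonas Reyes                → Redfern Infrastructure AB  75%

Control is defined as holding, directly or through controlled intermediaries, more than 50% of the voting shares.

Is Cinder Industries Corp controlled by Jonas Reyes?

No

Jonas holds 75% of Redfern, so Jonas controls Redfern.
Jonas and Redfern together hold 40% + 15% = 55% of Talus, so Jonas controls Talus.
Jonas and Redfern together hold 35% + 45% = 80% of Northlake, so Jonas controls Northlake.
Jonas holds 100% of Orbis, so Jonas controls Orbis.
In Cinder, Jonas's side holds only 30%, not > 50%.
So Jonas does not control Cinder.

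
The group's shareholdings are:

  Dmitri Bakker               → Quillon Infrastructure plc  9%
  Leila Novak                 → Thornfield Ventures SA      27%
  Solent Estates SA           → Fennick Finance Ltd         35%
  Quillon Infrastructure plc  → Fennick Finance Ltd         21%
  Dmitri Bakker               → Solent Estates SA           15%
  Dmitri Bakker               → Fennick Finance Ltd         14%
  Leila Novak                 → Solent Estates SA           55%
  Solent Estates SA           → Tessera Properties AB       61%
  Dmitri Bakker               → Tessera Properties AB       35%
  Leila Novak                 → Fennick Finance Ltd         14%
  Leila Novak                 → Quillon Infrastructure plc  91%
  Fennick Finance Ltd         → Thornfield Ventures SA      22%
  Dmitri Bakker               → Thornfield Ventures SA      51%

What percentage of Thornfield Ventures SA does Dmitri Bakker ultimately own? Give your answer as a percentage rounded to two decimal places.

55.65%

Dmitri reaches Thornfield along 4 paths.
Via Quillon → Fennick: 9% × 21% × 22% = 0.4158%.
Via Solent → Fennick: 15% × 35% × 22% = 1.155%.
Via Fennick: 14% × 22% = 3.08%.
Direct stake: 51% = 51%.
Total: 0.4158% + 1.155% + 3.08% + 51% = 55.6508%.
Rounded: 55.65%.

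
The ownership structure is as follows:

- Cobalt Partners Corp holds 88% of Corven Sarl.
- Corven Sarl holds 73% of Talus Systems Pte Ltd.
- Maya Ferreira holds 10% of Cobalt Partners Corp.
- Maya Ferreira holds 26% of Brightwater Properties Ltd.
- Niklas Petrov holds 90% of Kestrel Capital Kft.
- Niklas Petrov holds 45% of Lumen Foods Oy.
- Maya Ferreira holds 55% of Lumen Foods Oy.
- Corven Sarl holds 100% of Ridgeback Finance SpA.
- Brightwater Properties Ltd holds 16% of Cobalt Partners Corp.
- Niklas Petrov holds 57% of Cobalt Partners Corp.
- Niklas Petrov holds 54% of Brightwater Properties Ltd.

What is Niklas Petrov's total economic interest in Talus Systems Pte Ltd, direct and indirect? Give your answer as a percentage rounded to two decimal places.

42.17%

Niklas reaches Talus along 2 paths.
Via Brightwater → Cobalt → Corven: 54% × 16% × 88% × 73% = 5.550336%.
Via Cobalt → Corven: 57% × 88% × 73% = 36.6168%.
Total: 5.550336% + 36.6168% = 42.167136%.
Rounded: 42.17%.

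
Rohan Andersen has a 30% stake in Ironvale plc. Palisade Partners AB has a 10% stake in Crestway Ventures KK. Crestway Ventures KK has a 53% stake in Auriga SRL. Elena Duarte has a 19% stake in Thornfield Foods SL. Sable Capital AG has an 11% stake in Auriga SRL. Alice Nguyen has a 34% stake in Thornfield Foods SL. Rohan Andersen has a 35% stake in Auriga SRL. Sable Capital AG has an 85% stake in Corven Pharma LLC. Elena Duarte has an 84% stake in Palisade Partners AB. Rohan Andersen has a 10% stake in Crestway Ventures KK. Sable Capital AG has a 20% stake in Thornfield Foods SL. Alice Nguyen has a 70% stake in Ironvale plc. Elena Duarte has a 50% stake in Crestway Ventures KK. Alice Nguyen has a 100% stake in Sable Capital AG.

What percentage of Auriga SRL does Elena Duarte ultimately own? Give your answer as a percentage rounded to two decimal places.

30.95%

Elena reaches Auriga along 2 paths.
Via Palisade → Crestway: 84% × 10% × 53% = 4.452%.
Via Crestway: 50% × 53% = 26.5%.
Total: 4.452% + 26.5% = 30.952%.
Rounded: 30.95%.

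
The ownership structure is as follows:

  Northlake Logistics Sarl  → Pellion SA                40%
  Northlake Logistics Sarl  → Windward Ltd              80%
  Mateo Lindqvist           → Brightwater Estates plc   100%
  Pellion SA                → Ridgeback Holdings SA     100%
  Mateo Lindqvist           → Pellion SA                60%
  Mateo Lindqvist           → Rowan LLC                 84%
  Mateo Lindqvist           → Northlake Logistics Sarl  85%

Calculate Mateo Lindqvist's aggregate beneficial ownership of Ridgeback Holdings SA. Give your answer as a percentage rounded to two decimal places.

Mateo reaches Ridgeback along 2 paths.
Via Pellion: 60% × 100% = 60%.
Via Northlake → Pellion: 85% × 40% × 100% = 34%.
Total: 60% + 34% = 94%.
Rounded: 94.00%.

94.00%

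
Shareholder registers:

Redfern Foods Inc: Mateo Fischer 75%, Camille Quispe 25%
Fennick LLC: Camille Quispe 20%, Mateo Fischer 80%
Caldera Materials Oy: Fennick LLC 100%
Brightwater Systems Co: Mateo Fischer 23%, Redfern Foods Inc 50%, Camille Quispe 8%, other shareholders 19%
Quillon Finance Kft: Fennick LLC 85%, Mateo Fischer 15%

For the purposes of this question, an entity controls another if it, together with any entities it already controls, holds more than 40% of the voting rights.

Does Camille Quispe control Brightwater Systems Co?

No

Camille's largest direct stake is 25% in Redfern, which does not meet the threshold, so Camille controls no company.
In Brightwater, Camille's side holds only 8%, not > 40%.
So Camille does not control Brightwater.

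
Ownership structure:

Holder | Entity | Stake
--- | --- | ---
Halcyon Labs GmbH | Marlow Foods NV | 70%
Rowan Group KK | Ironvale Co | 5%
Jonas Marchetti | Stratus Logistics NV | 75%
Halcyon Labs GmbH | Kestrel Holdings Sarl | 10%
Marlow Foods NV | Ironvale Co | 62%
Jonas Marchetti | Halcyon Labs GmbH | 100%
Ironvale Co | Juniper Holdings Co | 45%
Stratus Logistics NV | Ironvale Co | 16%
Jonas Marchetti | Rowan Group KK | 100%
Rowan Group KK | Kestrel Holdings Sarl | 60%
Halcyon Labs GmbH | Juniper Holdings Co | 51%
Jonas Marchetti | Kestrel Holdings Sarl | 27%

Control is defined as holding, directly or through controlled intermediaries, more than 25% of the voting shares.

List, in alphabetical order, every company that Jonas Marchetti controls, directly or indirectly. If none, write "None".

Jonas holds 100% of Rowan, so Jonas controls Rowan.
Jonas holds 75% of Stratus, so Jonas controls Stratus.
Jonas holds 100% of Halcyon, so Jonas controls Halcyon.
Halcyon holds 70% of Marlow, so Jonas controls Marlow.
Stratus and Marlow and Rowan together hold 16% + 62% + 5% = 83% of Ironvale, so Jonas controls Ironvale.
Rowan and Jonas and Halcyon together hold 60% + 27% + 10% = 97% of Kestrel, so Jonas controls Kestrel.
Ironvale and Halcyon together hold 45% + 51% = 96% of Juniper, so Jonas controls Juniper.

Halcyon Labs GmbH, Ironvale Co, Juniper Holdings Co, Kestrel Holdings Sarl, Marlow Foods NV, Rowan Group KK, Stratus Logistics NV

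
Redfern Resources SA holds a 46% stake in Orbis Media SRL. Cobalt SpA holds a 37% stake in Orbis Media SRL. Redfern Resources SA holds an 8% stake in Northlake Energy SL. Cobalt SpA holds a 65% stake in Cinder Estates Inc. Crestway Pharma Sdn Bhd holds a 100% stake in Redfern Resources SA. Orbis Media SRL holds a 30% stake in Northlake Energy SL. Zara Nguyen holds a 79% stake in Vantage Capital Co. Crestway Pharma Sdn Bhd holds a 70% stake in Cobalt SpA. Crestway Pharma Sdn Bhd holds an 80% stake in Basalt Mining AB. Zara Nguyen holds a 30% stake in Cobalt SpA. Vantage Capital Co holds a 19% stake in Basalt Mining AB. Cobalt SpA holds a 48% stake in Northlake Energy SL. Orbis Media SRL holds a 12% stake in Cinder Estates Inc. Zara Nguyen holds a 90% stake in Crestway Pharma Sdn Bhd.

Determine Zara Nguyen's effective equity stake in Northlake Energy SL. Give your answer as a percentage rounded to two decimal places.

Zara reaches Northlake along 6 paths.
Via Cobalt → Orbis: 30% × 37% × 30% = 3.33%.
Via Crestway → Cobalt → Orbis: 90% × 70% × 37% × 30% = 6.993%.
Via Crestway → Redfern → Orbis: 90% × 100% × 46% × 30% = 12.42%.
Via Crestway → Redfern: 90% × 100% × 8% = 7.2%.
Via Cobalt: 30% × 48% = 14.4%.
Via Crestway → Cobalt: 90% × 70% × 48% = 30.24%.
Total: 3.33% + 6.993% + 12.42% + 7.2% + 14.4% + 30.24% = 74.583%.
Rounded: 74.58%.

74.58%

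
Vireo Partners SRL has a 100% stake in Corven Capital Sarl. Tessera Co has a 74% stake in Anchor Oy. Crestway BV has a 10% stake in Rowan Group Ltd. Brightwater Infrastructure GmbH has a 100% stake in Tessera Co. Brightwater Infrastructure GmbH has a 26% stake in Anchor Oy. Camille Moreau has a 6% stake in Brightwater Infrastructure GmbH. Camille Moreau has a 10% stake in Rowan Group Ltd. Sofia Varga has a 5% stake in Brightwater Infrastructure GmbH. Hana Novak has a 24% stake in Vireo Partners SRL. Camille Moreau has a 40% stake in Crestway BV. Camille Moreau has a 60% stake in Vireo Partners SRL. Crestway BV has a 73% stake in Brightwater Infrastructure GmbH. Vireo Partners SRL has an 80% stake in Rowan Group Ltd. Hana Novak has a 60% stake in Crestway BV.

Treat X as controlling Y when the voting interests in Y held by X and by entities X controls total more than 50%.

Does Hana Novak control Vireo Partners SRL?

Hana holds 60% of Crestway, so Hana controls Crestway.
Crestway holds 73% of Brightwater, so Hana controls Brightwater.
Brightwater holds 100% of Tessera, so Hana controls Tessera.
Brightwater and Tessera together hold 26% + 74% = 100% of Anchor, so Hana controls Anchor.
In Vireo, Hana's side holds only 24%, not > 50%.
So Hana does not control Vireo.

No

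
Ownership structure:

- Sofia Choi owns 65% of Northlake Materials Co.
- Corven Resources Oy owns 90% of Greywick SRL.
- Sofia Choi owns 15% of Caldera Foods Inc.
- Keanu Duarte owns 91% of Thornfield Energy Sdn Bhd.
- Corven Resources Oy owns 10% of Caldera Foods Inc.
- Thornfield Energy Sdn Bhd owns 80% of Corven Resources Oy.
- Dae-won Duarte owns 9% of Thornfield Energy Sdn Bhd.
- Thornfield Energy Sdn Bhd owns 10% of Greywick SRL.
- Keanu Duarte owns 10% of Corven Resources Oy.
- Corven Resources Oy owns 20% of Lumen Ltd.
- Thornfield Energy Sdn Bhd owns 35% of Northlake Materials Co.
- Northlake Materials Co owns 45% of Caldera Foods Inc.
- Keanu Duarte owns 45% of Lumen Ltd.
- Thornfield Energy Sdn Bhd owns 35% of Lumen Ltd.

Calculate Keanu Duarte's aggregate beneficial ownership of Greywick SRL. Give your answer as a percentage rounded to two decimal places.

83.62%

Keanu reaches Greywick along 3 paths.
Via Thornfield: 91% × 10% = 9.1%.
Via Thornfield → Corven: 91% × 80% × 90% = 65.52%.
Via Corven: 10% × 90% = 9%.
Total: 9.1% + 65.52% + 9% = 83.62%.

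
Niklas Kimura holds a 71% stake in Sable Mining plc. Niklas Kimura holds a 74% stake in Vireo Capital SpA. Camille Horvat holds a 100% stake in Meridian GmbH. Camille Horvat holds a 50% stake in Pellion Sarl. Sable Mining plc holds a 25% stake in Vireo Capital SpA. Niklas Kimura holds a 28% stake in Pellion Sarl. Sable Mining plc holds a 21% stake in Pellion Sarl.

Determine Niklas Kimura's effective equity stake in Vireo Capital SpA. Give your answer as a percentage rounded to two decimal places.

Niklas reaches Vireo along 2 paths.
Direct stake: 74% = 74%.
Via Sable: 71% × 25% = 17.75%.
Total: 74% + 17.75% = 91.75%.

91.75%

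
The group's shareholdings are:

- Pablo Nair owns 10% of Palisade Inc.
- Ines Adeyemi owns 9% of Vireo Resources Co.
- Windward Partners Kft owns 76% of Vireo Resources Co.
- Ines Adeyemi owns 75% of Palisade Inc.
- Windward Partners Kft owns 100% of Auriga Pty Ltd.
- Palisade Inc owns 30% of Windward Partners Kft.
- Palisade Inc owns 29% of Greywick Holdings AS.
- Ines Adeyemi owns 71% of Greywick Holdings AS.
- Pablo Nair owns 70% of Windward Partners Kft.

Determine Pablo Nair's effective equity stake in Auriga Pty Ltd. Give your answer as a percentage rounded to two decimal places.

73.00%

Pablo reaches Auriga along 2 paths.
Via Palisade → Windward: 10% × 30% × 100% = 3%.
Via Windward: 70% × 100% = 70%.
Total: 3% + 70% = 73%.
Rounded: 73.00%.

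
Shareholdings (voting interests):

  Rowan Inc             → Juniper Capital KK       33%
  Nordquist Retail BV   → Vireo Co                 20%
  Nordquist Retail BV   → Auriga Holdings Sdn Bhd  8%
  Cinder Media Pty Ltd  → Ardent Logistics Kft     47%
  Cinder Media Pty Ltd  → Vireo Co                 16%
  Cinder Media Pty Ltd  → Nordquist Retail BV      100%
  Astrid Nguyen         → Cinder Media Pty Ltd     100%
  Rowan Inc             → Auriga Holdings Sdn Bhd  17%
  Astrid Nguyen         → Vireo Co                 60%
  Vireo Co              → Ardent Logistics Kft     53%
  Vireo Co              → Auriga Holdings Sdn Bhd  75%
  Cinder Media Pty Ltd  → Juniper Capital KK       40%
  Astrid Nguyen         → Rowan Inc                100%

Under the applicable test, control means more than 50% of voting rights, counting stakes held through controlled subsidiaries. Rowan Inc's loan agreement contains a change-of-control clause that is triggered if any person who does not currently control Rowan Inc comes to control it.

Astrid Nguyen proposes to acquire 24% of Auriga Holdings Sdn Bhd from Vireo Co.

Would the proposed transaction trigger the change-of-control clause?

No

The purchase adds only to Astrid's holdings (Vireo's stake shrinks), so Astrid is the only person who could newly come to control Rowan.
Astrid holds 100% of Rowan, so Astrid controls Rowan.
So Astrid already controls Rowan before the transaction.
After the purchase, Astrid holds 24% of Auriga directly, and Vireo's stake falls to 51%.
Astrid controlled Rowan already, so this is not a new person acquiring control; every other person's position is unchanged or reduced.
No new person acquires control, so the clause is not triggered.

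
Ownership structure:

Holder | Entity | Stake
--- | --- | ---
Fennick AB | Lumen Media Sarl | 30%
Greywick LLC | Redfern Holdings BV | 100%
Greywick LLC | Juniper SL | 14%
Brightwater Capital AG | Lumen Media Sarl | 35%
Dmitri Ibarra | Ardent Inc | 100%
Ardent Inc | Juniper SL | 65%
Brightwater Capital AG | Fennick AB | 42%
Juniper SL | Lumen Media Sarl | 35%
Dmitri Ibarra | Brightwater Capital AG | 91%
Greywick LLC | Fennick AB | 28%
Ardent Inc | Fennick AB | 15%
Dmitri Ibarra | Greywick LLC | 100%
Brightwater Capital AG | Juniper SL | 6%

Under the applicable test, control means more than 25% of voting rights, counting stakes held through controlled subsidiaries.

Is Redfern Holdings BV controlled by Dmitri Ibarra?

Yes

Dmitri holds 100% of Greywick, so Dmitri controls Greywick.
Greywick holds 100% of Redfern, so Dmitri controls Redfern.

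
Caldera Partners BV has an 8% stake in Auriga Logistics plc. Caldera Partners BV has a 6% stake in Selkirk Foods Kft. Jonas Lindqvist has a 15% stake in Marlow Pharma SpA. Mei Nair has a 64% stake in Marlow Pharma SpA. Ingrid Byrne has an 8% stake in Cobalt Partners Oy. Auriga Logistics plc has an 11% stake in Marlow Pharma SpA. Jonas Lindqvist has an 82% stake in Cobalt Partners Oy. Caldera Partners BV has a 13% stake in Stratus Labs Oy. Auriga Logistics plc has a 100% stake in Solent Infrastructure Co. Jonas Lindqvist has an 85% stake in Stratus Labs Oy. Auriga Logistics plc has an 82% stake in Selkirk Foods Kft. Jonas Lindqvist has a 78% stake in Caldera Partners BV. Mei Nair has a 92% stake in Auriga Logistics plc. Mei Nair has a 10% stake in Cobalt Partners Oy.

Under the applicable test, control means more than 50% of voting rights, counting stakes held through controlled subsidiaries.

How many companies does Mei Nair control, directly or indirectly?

Mei holds 92% of Auriga, so Mei controls Auriga.
Mei and Auriga together hold 64% + 11% = 75% of Marlow, so Mei controls Marlow.
Auriga holds 100% of Solent, so Mei controls Solent.
Auriga holds 82% of Selkirk, so Mei controls Selkirk.
No other company's threshold is met.
Mei controls 4 companies.

4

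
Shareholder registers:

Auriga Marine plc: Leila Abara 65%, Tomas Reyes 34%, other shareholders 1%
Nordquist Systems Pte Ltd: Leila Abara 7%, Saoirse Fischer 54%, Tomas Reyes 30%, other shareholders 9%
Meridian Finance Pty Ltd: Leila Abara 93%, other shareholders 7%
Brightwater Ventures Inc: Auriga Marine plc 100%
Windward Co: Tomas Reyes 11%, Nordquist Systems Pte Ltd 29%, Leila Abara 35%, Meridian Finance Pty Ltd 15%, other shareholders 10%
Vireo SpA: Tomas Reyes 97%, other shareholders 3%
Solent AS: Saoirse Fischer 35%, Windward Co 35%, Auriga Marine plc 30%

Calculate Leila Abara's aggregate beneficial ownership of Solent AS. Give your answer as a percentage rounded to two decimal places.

37.34%

Leila reaches Solent along 4 paths.
Via Nordquist → Windward: 7% × 29% × 35% = 0.7105%.
Via Windward: 35% × 35% = 12.25%.
Via Meridian → Windward: 93% × 15% × 35% = 4.8825%.
Via Auriga: 65% × 30% = 19.5%.
Total: 0.7105% + 12.25% + 4.8825% + 19.5% = 37.343%.
Rounded: 37.34%.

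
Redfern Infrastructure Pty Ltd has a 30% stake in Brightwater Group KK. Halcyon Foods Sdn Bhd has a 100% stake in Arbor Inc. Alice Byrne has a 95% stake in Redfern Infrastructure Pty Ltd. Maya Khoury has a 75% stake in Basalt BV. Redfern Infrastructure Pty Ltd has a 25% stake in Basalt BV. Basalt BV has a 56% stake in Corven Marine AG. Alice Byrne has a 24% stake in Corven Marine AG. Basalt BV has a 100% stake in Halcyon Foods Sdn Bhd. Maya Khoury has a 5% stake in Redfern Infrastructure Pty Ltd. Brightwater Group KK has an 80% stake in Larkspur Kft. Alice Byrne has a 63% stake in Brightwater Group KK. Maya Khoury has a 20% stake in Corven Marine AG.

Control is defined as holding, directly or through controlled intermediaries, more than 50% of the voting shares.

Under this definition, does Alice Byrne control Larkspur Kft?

Yes

Alice holds 95% of Redfern, so Alice controls Redfern.
Redfern and Alice together hold 30% + 63% = 93% of Brightwater, so Alice controls Brightwater.
Brightwater holds 80% of Larkspur, so Alice controls Larkspur.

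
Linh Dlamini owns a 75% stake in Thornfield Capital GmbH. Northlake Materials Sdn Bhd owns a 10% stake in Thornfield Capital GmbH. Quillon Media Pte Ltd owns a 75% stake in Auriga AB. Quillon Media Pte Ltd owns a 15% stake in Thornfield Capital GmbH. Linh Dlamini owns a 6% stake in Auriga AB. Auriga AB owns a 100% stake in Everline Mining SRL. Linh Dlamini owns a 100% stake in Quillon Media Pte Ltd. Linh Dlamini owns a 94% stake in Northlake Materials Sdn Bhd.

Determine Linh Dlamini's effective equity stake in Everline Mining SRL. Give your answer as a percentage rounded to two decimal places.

Linh reaches Everline along 2 paths.
Via Auriga: 6% × 100% = 6%.
Via Quillon → Auriga: 100% × 75% × 100% = 75%.
Total: 6% + 75% = 81%.
Rounded: 81.00%.

81.00%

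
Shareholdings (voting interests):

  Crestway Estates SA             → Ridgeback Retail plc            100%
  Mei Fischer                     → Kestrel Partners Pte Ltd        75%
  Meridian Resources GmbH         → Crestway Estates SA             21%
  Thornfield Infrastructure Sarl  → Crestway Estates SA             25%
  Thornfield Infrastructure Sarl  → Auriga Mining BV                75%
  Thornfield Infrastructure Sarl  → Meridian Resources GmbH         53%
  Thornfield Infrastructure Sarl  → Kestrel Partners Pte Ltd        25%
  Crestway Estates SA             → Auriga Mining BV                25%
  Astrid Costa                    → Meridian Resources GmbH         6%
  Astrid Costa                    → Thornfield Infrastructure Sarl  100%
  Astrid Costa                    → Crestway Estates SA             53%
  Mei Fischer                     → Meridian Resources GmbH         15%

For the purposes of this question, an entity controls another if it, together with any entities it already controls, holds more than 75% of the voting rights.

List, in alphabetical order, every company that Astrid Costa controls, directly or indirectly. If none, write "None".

Auriga Mining BV, Crestway Estates SA, Ridgeback Retail plc, Thornfield Infrastructure Sarl

Astrid holds 100% of Thornfield, so Astrid controls Thornfield.
Astrid and Thornfield together hold 53% + 25% = 78% of Crestway, so Astrid controls Crestway.
Crestway holds 100% of Ridgeback, so Astrid controls Ridgeback.
Thornfield and Crestway together hold 75% + 25% = 100% of Auriga, so Astrid controls Auriga.
No other company's threshold is met.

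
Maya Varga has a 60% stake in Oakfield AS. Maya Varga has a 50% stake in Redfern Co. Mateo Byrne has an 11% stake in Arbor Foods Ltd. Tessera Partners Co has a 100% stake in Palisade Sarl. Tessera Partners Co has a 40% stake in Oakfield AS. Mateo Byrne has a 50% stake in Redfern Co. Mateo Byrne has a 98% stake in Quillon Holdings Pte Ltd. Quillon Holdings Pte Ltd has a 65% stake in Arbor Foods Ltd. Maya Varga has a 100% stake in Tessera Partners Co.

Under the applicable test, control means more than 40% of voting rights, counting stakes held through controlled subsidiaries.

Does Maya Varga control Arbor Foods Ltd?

No

Maya holds 100% of Tessera, so Maya controls Tessera.
Maya holds 50% of Redfern, so Maya controls Redfern.
Tessera and Maya together hold 40% + 60% = 100% of Oakfield, so Maya controls Oakfield.
Tessera holds 100% of Palisade, so Maya controls Palisade.
Neither Maya nor any entity Maya controls holds any voting interest in Arbor.
So Maya does not control Arbor.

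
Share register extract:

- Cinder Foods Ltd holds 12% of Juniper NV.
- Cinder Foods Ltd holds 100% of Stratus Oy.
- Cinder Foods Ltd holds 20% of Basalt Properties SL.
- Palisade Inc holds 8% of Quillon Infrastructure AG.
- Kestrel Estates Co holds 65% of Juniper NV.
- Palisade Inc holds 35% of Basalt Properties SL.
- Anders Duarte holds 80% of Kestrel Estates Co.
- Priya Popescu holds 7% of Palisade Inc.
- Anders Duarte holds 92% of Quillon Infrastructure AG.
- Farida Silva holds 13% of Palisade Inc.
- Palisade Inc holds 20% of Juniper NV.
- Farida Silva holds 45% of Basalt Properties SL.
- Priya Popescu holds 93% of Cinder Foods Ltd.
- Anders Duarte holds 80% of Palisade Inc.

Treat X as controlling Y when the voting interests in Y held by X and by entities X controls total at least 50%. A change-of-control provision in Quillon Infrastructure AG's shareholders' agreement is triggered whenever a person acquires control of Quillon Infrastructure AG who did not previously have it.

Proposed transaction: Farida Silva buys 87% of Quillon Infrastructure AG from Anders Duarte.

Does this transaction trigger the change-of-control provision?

Yes

The purchase adds only to Farida's holdings (Anders's stake shrinks), so Farida is the only person who could newly come to control Quillon.
Farida's largest direct stake is 45% in Basalt, which does not meet the threshold, so Farida controls no company.
Neither Farida nor any entity Farida controls holds any voting interest in Quillon.
So before the transaction, Farida does not control Quillon.
After the purchase, Farida holds 87% of Quillon directly, and Anders's stake falls to 5%.
Farida holds 87% of Quillon, so Farida controls Quillon.
Farida did not control Quillon before and does after, so the clause is triggered.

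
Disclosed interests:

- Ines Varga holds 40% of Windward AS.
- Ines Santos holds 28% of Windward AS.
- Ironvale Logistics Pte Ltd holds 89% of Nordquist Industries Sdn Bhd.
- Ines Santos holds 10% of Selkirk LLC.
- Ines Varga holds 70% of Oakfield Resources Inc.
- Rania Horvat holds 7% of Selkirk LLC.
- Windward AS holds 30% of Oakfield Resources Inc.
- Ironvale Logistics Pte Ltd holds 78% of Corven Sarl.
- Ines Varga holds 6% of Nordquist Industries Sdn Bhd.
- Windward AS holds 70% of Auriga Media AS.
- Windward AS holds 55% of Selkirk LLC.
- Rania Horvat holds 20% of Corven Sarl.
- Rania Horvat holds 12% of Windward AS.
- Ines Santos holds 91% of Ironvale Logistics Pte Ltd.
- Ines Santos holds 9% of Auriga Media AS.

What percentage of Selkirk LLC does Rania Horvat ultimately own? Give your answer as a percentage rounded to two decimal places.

Rania reaches Selkirk along 2 paths.
Direct stake: 7% = 7%.
Via Windward: 12% × 55% = 6.6%.
Total: 7% + 6.6% = 13.6%.
Rounded: 13.60%.

13.60%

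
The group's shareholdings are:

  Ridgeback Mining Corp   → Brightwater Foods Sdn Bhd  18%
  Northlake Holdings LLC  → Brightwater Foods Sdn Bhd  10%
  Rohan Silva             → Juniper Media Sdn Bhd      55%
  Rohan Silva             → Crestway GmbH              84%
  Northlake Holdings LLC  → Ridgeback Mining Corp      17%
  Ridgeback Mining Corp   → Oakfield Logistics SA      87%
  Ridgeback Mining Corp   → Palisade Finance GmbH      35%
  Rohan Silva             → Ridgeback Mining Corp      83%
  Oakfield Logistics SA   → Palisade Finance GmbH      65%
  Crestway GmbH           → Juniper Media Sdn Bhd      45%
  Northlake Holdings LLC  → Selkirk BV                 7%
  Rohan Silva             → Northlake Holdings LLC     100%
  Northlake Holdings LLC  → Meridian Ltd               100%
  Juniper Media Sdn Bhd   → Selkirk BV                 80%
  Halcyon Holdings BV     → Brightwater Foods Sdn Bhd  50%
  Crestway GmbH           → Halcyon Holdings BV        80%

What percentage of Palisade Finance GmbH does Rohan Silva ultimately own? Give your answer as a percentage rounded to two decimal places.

Rohan reaches Palisade along 4 paths.
Via Ridgeback: 83% × 35% = 29.05%.
Via Northlake → Ridgeback: 100% × 17% × 35% = 5.95%.
Via Ridgeback → Oakfield: 83% × 87% × 65% = 46.9365%.
Via Northlake → Ridgeback → Oakfield: 100% × 17% × 87% × 65% = 9.6135%.
Total: 29.05% + 5.95% + 46.9365% + 9.6135% = 91.55%.

91.55%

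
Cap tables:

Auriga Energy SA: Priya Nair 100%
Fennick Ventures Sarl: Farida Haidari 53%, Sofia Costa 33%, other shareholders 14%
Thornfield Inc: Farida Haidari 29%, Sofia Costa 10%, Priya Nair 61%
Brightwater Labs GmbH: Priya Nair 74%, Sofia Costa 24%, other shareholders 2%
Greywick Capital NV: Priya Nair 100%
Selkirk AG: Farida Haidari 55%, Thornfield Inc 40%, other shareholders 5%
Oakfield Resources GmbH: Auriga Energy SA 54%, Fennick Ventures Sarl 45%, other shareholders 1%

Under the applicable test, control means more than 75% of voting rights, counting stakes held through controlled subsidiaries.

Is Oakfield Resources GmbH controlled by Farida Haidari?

Farida's largest direct stake is 55% in Selkirk, which does not meet the threshold, so Farida controls no company.
Neither Farida nor any entity Farida controls holds any voting interest in Oakfield.
So Farida does not control Oakfield.

No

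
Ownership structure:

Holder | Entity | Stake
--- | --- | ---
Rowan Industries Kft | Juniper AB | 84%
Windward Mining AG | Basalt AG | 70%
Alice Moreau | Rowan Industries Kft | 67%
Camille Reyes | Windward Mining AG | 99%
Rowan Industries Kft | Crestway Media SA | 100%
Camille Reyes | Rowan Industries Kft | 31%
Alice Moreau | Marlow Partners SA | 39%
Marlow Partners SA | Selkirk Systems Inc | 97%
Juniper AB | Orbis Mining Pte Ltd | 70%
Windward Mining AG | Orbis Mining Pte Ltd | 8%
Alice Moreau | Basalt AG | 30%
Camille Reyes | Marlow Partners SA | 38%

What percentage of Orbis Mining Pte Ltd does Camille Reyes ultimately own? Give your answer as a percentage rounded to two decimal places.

Camille reaches Orbis along 2 paths.
Via Rowan → Juniper: 31% × 84% × 70% = 18.228%.
Via Windward: 99% × 8% = 7.92%.
Total: 18.228% + 7.92% = 26.148%.
Rounded: 26.15%.

26.15%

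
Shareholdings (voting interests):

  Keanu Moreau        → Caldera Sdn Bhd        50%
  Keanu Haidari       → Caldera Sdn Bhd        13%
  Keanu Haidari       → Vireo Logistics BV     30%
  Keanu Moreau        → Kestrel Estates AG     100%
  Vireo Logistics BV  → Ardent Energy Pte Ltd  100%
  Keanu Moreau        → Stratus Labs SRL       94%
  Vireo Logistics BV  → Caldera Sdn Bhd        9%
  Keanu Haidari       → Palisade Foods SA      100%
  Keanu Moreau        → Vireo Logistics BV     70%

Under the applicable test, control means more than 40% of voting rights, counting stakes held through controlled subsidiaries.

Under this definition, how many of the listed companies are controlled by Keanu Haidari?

Keanu Haidari holds 100% of Palisade, so Keanu Haidari controls Palisade.
No other company's threshold is met.
Keanu Haidari controls 1 company.

1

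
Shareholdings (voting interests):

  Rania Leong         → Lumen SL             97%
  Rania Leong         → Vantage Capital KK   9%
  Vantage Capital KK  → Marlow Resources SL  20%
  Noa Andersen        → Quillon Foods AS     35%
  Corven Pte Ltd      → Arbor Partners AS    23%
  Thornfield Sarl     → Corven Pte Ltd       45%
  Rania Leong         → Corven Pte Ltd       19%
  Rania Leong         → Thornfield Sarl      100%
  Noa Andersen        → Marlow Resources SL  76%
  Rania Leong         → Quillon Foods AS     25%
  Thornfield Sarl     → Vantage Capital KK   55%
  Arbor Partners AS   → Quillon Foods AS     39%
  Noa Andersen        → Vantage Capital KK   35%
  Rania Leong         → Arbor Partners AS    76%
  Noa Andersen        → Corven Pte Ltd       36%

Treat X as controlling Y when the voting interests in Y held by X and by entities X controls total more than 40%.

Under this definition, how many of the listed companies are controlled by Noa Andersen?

1

Noa holds 76% of Marlow, so Noa controls Marlow.
No other company's threshold is met.
Noa controls 1 company.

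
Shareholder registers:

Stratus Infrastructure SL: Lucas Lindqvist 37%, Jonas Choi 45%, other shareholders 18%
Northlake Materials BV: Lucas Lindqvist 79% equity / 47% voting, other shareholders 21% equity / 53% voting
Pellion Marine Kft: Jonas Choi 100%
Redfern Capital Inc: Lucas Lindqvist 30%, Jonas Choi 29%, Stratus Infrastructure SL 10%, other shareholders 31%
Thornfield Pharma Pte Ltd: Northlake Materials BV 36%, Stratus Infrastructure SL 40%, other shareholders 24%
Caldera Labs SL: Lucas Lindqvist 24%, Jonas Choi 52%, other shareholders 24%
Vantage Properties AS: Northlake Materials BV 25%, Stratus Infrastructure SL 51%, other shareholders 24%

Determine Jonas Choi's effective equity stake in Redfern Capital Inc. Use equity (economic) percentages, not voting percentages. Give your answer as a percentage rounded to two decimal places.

Jonas reaches Redfern along 2 paths.
Direct stake: 29% = 29%.
Via Stratus: 45% × 10% = 4.5%.
Total: 29% + 4.5% = 33.5%.
Rounded: 33.50%.

33.50%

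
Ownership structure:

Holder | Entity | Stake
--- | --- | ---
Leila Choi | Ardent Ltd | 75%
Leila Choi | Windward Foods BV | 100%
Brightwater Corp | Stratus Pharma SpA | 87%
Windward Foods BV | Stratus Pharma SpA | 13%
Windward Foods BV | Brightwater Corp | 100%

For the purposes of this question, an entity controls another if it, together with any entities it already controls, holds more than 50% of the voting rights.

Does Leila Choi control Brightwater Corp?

Leila holds 100% of Windward, so Leila controls Windward.
Windward holds 100% of Brightwater, so Leila controls Brightwater.

Yes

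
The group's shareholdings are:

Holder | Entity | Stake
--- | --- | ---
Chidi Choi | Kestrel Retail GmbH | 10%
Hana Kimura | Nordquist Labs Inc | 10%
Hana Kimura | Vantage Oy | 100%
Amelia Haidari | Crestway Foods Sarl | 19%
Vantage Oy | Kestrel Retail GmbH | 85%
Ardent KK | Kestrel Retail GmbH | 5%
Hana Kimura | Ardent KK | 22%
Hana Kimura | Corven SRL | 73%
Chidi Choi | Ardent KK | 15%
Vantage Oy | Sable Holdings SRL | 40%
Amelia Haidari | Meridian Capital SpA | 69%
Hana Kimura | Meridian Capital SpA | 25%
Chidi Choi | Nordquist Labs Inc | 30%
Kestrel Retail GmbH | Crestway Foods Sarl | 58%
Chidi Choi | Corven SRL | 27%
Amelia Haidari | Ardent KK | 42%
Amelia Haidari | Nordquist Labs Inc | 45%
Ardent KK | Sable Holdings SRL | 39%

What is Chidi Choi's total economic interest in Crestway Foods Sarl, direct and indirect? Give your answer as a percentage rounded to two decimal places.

Chidi reaches Crestway along 2 paths.
Via Kestrel: 10% × 58% = 5.8%.
Via Ardent → Kestrel: 15% × 5% × 58% = 0.435%.
Total: 5.8% + 0.435% = 6.235%.
Rounded: 6.24%.

6.24%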